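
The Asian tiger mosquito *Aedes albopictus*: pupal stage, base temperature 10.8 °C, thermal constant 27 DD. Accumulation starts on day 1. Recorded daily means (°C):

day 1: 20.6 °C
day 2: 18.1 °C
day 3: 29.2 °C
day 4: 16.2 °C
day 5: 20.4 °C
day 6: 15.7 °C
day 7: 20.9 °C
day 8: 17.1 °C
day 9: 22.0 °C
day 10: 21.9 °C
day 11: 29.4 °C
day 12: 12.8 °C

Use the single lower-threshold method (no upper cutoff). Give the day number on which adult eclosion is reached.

day 3

Daily DD above 10.8 °C: 9.8, 7.3, 18.4, 5.4, 9.6, 4.9, 10.1, 6.3, 11.2, 11.1, 18.6, 2.0.
Cumulative: 9.8, 17.1, 35.5, 40.9, 50.5, 55.4, 65.5, 71.8, 83.0, 94.1, 112.7, 114.7.
The total first reaches 27 DD on day 3.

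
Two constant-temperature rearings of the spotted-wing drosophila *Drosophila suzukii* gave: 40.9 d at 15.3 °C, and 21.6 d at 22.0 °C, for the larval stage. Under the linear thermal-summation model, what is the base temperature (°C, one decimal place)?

7.8 °C

Equal thermal constants: D₁(T₁ − T_b) = D₂(T₂ − T_b).
40.9·(15.3 − T_b) = 21.6·(22.0 − T_b)
T_b = (40.9·15.3 − 21.6·22.0) / (40.9 − 21.6) = 150.57 / 19.3 = 7.802 °C ≈ 7.8 °C.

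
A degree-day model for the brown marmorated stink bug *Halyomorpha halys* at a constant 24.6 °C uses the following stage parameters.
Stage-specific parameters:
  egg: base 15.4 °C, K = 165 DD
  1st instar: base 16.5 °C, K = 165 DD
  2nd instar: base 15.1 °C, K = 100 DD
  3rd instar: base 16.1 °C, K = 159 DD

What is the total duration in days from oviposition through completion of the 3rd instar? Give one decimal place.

egg: 165 / (24.6 − 15.4) = 165 / 9.2 = 17.935 d.
1st instar: 165 / (24.6 − 16.5) = 165 / 8.1 = 20.370 d.
2nd instar: 100 / (24.6 − 15.1) = 100 / 9.5 = 10.526 d.
3rd instar: 159 / (24.6 − 16.1) = 159 / 8.5 = 18.706 d.
Sum = 67.537 ≈ 67.5 days.

67.5 days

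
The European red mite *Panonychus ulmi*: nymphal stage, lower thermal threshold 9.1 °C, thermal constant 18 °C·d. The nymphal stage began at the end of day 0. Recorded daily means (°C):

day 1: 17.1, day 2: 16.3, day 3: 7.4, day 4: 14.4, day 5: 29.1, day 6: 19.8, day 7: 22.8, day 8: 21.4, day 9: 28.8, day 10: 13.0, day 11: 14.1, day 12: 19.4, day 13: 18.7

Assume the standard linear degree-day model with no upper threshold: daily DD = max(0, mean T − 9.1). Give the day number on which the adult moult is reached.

day 4

Daily DD above 9.1 °C: 8.0, 7.2, 0.0, 5.3, 20.0, 10.7, 13.7, 12.3, 19.7, 3.9, 5.0, 10.3, 9.6.
Cumulative: 8.0, 15.2, 15.2, 20.5, 40.5, 51.2, 64.9, 77.2, 96.9, 100.8, 105.8, 116.1, 125.7.
The total first reaches 18 DD on day 4.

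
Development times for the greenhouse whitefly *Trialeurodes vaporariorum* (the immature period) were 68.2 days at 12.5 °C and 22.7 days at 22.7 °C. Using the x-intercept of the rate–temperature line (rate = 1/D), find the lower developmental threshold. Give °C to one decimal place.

7.4 °C

Equal thermal constants: D₁(T₁ − T_b) = D₂(T₂ − T_b).
68.2·(12.5 − T_b) = 22.7·(22.7 − T_b)
T_b = (68.2·12.5 − 22.7·22.7) / (68.2 − 22.7) = 337.21 / 45.5 = 7.411 °C ≈ 7.4 °C.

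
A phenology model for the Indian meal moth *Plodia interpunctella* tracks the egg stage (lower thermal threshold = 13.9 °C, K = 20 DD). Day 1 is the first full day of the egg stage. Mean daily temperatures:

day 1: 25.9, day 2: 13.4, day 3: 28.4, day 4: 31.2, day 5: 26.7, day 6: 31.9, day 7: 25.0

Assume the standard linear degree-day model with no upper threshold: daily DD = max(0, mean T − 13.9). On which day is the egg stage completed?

day 3

Daily DD above 13.9 °C: 12.0, 0.0, 14.5, 17.3, 12.8, 18.0, 11.1.
Cumulative: 12.0, 12.0, 26.5, 43.8, 56.6, 74.6, 85.7.
The total first reaches 20 DD on day 3.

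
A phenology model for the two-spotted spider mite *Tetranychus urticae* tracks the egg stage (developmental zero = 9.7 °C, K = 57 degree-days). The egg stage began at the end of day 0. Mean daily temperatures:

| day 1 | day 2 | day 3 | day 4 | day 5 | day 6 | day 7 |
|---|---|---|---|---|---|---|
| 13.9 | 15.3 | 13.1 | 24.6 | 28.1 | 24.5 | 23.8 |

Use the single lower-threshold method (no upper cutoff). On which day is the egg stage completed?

Daily DD above 9.7 °C: 4.2, 5.6, 3.4, 14.9, 18.4, 14.8, 14.1.
Cumulative: 4.2, 9.8, 13.2, 28.1, 46.5, 61.3, 75.4.
The total first reaches 57 DD on day 6.

day 6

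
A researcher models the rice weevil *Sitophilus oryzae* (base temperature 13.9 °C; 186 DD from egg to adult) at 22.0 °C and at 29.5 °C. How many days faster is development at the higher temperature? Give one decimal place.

11.0 days

At 22.0 °C: 186 / (22.0 − 13.9) = 186 / 8.1 = 22.963 d.
At 29.5 °C: 186 / (29.5 − 13.9) = 186 / 15.6 = 11.923 d.
Difference = |22.963 − 11.923| = 11.040 ≈ 11.0 days.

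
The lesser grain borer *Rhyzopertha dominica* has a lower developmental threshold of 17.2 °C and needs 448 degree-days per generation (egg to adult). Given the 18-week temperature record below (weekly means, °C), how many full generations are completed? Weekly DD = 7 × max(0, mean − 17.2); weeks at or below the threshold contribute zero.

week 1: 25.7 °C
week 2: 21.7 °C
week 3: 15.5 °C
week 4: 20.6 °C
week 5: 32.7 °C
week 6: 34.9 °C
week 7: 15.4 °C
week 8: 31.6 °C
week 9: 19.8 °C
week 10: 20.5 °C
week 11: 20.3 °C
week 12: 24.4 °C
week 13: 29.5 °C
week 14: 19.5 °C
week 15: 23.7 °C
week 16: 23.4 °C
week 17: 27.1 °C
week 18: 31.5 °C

2 generations

Weekly DD (7 × max(0, T̄ − 17.2)): 59.5, 31.5, 0.0, 23.8, 108.5, 123.9, 0.0, 100.8, 18.2, 23.1, 21.7, 50.4, 86.1, 16.1, 45.5, 43.4, 69.3, 100.1.
Season total = 921.9 DD.
Complete generations = ⌊921.9 / 448⌋ = 2.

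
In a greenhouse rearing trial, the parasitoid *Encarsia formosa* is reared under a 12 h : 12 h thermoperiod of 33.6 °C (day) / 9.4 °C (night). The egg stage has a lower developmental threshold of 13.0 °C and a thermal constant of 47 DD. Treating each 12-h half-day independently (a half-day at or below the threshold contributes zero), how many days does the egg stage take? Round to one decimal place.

Day half: max(0, 33.6 − 13.0) × 0.5 = 20.6 × 0.5 = 10.30 DD.
Night half: max(0, 9.4 − 13.0) × 0.5 = 0.0 × 0.5 = 0.00 DD.
Per 24 h: 10.30 DD/day.
Duration = 47 / 10.30 = 4.563 ≈ 4.6 days.

4.6 days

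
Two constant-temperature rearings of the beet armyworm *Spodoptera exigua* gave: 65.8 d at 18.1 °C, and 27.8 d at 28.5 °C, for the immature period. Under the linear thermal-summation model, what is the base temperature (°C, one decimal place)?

Under the model K = D·(T − T_b), so D₁·(T₁ − T_b) = D₂·(T₂ − T_b).
65.8·(18.1 − T_b) = 27.8·(28.5 − T_b)
T_b = (65.8·18.1 − 27.8·28.5) / (65.8 − 27.8) = 398.68 / 38.0 = 10.492 °C ≈ 10.5 °C.

10.5 °C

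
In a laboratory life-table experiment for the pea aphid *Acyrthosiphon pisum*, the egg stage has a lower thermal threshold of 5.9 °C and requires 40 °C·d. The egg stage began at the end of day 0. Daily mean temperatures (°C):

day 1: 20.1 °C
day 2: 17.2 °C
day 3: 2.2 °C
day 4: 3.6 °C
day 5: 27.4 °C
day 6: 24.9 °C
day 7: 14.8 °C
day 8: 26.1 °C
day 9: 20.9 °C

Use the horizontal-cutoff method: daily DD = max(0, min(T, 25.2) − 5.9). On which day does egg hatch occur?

day 5

Daily DD above 5.9 °C (capped at 19.3): 14.2, 11.3, 0.0, 0.0, 19.3, 19.0, 8.9, 19.3, 15.0.
Cumulative: 14.2, 25.5, 25.5, 25.5, 44.8, 63.8, 72.7, 92.0, 107.0.
The total first reaches 40 DD on day 5.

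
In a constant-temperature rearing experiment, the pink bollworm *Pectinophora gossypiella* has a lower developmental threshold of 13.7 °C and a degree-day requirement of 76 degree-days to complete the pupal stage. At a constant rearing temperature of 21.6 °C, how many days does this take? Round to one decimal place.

9.6 days

Daily accumulation = 21.6 − 13.7 = 7.9 DD/day.
Duration = 76 / 7.9 = 9.620 ≈ 9.6 days.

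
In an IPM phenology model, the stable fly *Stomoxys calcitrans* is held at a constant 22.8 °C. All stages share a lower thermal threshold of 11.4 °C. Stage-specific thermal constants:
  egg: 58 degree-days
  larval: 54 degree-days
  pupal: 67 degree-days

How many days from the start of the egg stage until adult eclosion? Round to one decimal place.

15.7 days

Daily accumulation at 22.8 °C = 22.8 − 11.4 = 11.4 DD/day.
Total K = 58 + 54 + 67 = 179 DD.
Total duration = 179 / 11.4 = 15.702 ≈ 15.7 days.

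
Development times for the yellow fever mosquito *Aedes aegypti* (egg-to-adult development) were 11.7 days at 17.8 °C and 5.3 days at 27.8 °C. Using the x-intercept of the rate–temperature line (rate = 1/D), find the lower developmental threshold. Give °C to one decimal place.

9.5 °C

Linear rate model ⇒ the product D·(T − T_b) is constant across temperatures.
11.7·(17.8 − T_b) = 5.3·(27.8 − T_b)
T_b = (11.7·17.8 − 5.3·27.8) / (11.7 − 5.3) = 60.92 / 6.4 = 9.519 °C ≈ 9.5 °C.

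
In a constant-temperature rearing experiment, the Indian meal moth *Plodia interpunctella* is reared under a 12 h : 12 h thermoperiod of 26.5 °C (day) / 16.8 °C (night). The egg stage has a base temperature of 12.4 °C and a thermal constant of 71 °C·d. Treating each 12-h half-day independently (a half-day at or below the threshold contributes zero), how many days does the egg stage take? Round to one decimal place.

7.7 days

Day half: max(0, 26.5 − 12.4) × 0.5 = 14.1 × 0.5 = 7.05 DD.
Night half: max(0, 16.8 − 12.4) × 0.5 = 4.4 × 0.5 = 2.20 DD.
Per 24 h: 9.25 DD/day.
Duration = 71 / 9.25 = 7.676 ≈ 7.7 days.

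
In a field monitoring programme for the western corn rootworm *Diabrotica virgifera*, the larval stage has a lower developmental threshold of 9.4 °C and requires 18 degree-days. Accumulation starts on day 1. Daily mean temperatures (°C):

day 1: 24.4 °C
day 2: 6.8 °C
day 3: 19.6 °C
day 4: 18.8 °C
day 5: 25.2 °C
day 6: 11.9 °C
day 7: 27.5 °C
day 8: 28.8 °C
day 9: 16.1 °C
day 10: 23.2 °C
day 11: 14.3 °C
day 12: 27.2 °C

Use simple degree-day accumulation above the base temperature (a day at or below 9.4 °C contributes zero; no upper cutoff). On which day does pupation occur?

day 3

Daily DD above 9.4 °C: 15.0, 0.0, 10.2, 9.4, 15.8, 2.5, 18.1, 19.4, 6.7, 13.8, 4.9, 17.8.
Cumulative: 15.0, 15.0, 25.2, 34.6, 50.4, 52.9, 71.0, 90.4, 97.1, 110.9, 115.8, 133.6.
The total first reaches 18 DD on day 3.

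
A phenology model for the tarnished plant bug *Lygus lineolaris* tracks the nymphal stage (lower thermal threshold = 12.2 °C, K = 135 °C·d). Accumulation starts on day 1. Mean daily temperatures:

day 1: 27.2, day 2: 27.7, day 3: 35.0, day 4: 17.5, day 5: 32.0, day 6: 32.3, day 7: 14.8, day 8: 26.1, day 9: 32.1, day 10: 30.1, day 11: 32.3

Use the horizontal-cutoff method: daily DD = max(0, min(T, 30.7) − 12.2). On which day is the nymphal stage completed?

day 10

Daily DD above 12.2 °C (capped at 18.5): 15.0, 15.5, 18.5, 5.3, 18.5, 18.5, 2.6, 13.9, 18.5, 17.9, 18.5.
Cumulative: 15.0, 30.5, 49.0, 54.3, 72.8, 91.3, 93.9, 107.8, 126.3, 144.2, 162.7.
The total first reaches 135 DD on day 10.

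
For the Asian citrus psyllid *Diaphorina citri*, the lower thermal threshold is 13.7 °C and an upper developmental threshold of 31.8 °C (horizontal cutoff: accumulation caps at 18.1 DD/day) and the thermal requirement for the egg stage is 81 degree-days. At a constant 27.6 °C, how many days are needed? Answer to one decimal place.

Daily accumulation = 27.6 − 13.7 = 13.9 DD/day.
Duration = 81 / 13.9 = 5.827 ≈ 5.8 days.

5.8 days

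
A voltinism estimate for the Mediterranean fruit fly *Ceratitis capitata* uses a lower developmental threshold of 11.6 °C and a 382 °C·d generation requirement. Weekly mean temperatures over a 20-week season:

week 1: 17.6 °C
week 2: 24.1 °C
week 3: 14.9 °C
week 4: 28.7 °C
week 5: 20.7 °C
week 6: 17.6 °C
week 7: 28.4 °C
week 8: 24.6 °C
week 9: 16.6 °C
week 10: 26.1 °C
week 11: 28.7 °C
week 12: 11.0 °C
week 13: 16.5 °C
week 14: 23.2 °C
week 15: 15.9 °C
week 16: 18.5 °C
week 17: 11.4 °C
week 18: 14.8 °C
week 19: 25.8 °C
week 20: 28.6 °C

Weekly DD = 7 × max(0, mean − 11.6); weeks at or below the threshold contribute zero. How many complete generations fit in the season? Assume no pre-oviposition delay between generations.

3 generations

Weekly DD (7 × max(0, T̄ − 11.6)): 42.0, 87.5, 23.1, 119.7, 63.7, 42.0, 117.6, 91.0, 35.0, 101.5, 119.7, 0.0, 34.3, 81.2, 30.1, 48.3, 0.0, 22.4, 99.4, 119.0.
Season total = 1277.5 DD.
Complete generations = ⌊1277.5 / 382⌋ = 3.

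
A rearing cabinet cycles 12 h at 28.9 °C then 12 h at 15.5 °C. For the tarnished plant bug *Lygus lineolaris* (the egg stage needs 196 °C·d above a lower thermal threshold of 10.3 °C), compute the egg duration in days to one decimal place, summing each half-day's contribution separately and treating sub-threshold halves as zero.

16.5 days

Day half: max(0, 28.9 − 10.3) × 0.5 = 18.6 × 0.5 = 9.30 DD.
Night half: max(0, 15.5 − 10.3) × 0.5 = 5.2 × 0.5 = 2.60 DD.
Per 24 h: 11.90 DD/day.
Duration = 196 / 11.90 = 16.471 ≈ 16.5 days.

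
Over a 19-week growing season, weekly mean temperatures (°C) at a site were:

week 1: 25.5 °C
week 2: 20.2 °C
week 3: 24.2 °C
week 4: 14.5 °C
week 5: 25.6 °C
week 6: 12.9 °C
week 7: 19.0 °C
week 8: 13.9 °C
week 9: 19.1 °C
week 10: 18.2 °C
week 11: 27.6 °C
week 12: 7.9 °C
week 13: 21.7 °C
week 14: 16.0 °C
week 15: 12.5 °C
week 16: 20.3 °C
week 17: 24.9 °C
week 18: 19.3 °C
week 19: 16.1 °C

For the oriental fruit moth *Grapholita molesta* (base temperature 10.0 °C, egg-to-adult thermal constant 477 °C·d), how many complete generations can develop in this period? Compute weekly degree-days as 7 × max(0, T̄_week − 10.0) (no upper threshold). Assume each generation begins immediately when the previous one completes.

Weekly DD (7 × max(0, T̄ − 10.0)): 108.5, 71.4, 99.4, 31.5, 109.2, 20.3, 63.0, 27.3, 63.7, 57.4, 123.2, 0.0, 81.9, 42.0, 17.5, 72.1, 104.3, 65.1, 42.7.
Season total = 1200.5 DD.
Complete generations = ⌊1200.5 / 477⌋ = 2.

2 generations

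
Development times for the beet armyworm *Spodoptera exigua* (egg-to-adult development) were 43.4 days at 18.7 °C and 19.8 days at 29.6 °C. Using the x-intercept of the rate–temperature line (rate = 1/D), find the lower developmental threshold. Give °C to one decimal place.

Linear rate model ⇒ the product D·(T − T_b) is constant across temperatures.
43.4·(18.7 − T_b) = 19.8·(29.6 − T_b)
T_b = (43.4·18.7 − 19.8·29.6) / (43.4 − 19.8) = 225.50 / 23.6 = 9.555 °C ≈ 9.6 °C.

9.6 °C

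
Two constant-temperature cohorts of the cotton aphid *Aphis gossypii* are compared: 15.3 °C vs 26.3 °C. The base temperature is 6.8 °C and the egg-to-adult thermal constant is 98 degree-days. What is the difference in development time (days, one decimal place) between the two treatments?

6.5 days

At 15.3 °C: 98 / (15.3 − 6.8) = 98 / 8.5 = 11.529 d.
At 26.3 °C: 98 / (26.3 − 6.8) = 98 / 19.5 = 5.026 d.
Difference = |11.529 − 5.026| = 6.504 ≈ 6.5 days.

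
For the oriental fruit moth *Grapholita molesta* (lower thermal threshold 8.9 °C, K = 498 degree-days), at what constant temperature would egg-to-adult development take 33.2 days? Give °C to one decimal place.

23.9 °C

Required daily accumulation = 498 / 33.2 = 15.000 DD/day.
T = T_base + 15.000 = 8.9 + 15.000 = 23.900 ≈ 23.9 °C.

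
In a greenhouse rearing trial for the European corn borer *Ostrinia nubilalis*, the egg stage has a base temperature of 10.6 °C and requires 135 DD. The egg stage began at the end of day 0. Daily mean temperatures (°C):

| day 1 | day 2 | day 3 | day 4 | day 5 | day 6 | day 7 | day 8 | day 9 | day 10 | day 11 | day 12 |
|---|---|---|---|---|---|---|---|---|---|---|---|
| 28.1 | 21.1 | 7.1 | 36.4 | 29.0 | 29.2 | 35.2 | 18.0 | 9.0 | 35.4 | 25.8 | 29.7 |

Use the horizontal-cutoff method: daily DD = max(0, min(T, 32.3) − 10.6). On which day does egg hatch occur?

Daily DD above 10.6 °C (capped at 21.7): 17.5, 10.5, 0.0, 21.7, 18.4, 18.6, 21.7, 7.4, 0.0, 21.7, 15.2, 19.1.
Cumulative: 17.5, 28.0, 28.0, 49.7, 68.1, 86.7, 108.4, 115.8, 115.8, 137.5, 152.7, 171.8.
The total first reaches 135 DD on day 10.

day 10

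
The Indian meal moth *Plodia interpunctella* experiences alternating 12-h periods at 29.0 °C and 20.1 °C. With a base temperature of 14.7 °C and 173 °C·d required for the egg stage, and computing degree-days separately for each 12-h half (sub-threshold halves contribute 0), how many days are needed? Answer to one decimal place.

17.6 days

Day half: max(0, 29.0 − 14.7) × 0.5 = 14.3 × 0.5 = 7.15 DD.
Night half: max(0, 20.1 − 14.7) × 0.5 = 5.4 × 0.5 = 2.70 DD.
Per 24 h: 9.85 DD/day.
Duration = 173 / 9.85 = 17.563 ≈ 17.6 days.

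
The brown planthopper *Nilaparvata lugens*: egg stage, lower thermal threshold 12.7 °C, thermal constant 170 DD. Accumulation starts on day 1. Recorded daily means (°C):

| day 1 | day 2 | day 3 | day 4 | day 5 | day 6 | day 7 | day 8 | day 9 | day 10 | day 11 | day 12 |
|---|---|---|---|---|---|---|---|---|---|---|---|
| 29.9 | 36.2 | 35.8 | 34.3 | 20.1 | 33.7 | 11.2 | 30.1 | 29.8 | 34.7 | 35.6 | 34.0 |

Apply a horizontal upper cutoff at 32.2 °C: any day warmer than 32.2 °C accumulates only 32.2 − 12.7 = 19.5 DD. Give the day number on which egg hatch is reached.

day 11

Daily DD above 12.7 °C (capped at 19.5): 17.2, 19.5, 19.5, 19.5, 7.4, 19.5, 0.0, 17.4, 17.1, 19.5, 19.5, 19.5.
Cumulative: 17.2, 36.7, 56.2, 75.7, 83.1, 102.6, 102.6, 120.0, 137.1, 156.6, 176.1, 195.6.
The total first reaches 170 DD on day 11.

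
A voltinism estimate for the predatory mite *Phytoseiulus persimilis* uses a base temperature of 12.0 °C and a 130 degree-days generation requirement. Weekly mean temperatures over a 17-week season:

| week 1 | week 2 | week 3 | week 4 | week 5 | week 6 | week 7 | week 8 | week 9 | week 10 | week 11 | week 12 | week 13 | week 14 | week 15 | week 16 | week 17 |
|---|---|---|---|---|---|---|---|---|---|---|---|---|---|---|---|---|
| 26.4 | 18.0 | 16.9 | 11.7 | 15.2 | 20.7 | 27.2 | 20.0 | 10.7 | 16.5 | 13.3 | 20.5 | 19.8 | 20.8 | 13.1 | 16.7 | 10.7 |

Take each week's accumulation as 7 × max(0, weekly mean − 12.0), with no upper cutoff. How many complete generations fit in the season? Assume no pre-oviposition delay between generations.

5 generations

Weekly DD (7 × max(0, T̄ − 12.0)): 100.8, 42.0, 34.3, 0.0, 22.4, 60.9, 106.4, 56.0, 0.0, 31.5, 9.1, 59.5, 54.6, 61.6, 7.7, 32.9, 0.0.
Season total = 679.7 DD.
Complete generations = ⌊679.7 / 130⌋ = 5.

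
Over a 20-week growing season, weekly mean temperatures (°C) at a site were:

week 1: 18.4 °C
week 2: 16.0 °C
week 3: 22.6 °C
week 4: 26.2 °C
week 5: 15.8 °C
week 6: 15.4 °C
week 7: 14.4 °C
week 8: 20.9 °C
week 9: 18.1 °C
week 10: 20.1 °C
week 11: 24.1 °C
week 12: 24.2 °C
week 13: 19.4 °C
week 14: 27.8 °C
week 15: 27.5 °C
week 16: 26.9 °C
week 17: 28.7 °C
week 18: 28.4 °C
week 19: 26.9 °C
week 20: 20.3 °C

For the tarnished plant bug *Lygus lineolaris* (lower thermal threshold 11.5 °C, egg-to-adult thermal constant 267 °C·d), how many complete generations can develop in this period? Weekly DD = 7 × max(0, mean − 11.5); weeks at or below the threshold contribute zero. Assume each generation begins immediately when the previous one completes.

5 generations

Weekly DD (7 × max(0, T̄ − 11.5)): 48.3, 31.5, 77.7, 102.9, 30.1, 27.3, 20.3, 65.8, 46.2, 60.2, 88.2, 88.9, 55.3, 114.1, 112.0, 107.8, 120.4, 118.3, 107.8, 61.6.
Season total = 1484.7 DD.
Complete generations = ⌊1484.7 / 267⌋ = 5.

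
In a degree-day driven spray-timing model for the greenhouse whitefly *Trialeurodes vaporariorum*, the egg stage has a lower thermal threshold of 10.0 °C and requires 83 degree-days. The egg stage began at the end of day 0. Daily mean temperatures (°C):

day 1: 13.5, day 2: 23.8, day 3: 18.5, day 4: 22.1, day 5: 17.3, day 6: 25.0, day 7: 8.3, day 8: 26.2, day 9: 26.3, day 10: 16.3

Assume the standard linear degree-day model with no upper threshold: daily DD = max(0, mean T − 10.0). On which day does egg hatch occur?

day 9

Daily DD above 10.0 °C: 3.5, 13.8, 8.5, 12.1, 7.3, 15.0, 0.0, 16.2, 16.3, 6.3.
Cumulative: 3.5, 17.3, 25.8, 37.9, 45.2, 60.2, 60.2, 76.4, 92.7, 99.0.
The total first reaches 83 DD on day 9.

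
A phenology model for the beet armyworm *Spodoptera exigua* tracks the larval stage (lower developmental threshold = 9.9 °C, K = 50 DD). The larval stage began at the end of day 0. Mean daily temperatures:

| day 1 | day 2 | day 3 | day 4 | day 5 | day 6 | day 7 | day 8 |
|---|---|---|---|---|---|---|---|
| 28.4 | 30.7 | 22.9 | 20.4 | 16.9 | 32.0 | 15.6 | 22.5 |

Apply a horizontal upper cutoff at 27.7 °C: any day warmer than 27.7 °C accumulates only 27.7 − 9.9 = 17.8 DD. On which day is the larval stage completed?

Daily DD above 9.9 °C (capped at 17.8): 17.8, 17.8, 13.0, 10.5, 7.0, 17.8, 5.7, 12.6.
Cumulative: 17.8, 35.6, 48.6, 59.1, 66.1, 83.9, 89.6, 102.2.
The total first reaches 50 DD on day 4.

day 4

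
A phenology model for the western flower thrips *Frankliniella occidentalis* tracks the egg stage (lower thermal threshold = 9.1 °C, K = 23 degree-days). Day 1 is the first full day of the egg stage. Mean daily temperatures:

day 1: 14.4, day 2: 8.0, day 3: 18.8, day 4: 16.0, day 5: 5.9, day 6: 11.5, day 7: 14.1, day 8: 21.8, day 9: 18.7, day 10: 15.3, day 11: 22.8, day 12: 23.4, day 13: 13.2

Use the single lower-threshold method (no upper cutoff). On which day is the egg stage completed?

day 6

Daily DD above 9.1 °C: 5.3, 0.0, 9.7, 6.9, 0.0, 2.4, 5.0, 12.7, 9.6, 6.2, 13.7, 14.3, 4.1.
Cumulative: 5.3, 5.3, 15.0, 21.9, 21.9, 24.3, 29.3, 42.0, 51.6, 57.8, 71.5, 85.8, 89.9.
The total first reaches 23 DD on day 6.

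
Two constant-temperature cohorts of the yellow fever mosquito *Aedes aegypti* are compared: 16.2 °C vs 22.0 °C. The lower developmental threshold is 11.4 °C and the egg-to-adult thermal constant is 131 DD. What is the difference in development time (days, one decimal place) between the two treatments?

14.9 days

At 16.2 °C: 131 / (16.2 − 11.4) = 131 / 4.8 = 27.292 d.
At 22.0 °C: 131 / (22.0 − 11.4) = 131 / 10.6 = 12.358 d.
Difference = |27.292 − 12.358| = 14.933 ≈ 14.9 days.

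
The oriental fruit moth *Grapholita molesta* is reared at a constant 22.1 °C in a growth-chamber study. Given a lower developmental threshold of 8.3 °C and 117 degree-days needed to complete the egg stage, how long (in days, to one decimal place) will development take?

8.5 days

Daily accumulation = 22.1 − 8.3 = 13.8 DD/day.
Duration = 117 / 13.8 = 8.478 ≈ 8.5 days.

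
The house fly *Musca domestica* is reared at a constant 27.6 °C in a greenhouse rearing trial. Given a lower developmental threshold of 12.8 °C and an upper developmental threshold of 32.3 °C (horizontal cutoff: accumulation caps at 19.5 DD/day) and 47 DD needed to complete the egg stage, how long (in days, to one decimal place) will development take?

3.2 days

Daily accumulation = 27.6 − 12.8 = 14.8 DD/day.
Duration = 47 / 14.8 = 3.176 ≈ 3.2 days.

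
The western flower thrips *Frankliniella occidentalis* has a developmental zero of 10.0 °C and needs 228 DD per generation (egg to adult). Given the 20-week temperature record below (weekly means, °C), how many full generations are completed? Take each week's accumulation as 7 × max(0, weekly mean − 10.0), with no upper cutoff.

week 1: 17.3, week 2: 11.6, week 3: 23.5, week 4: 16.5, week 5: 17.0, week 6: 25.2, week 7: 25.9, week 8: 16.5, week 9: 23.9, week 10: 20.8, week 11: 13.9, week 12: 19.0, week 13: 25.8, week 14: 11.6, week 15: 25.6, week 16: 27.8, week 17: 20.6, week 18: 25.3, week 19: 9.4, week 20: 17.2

Weekly DD (7 × max(0, T̄ − 10.0)): 51.1, 11.2, 94.5, 45.5, 49.0, 106.4, 111.3, 45.5, 97.3, 75.6, 27.3, 63.0, 110.6, 11.2, 109.2, 124.6, 74.2, 107.1, 0.0, 50.4.
Season total = 1365.0 DD.
Complete generations = ⌊1365.0 / 228⌋ = 5.

5 generations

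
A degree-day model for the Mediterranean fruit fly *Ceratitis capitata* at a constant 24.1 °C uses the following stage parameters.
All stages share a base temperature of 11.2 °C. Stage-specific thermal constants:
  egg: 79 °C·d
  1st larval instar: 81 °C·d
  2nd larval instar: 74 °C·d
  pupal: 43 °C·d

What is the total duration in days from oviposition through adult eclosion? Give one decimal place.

21.5 days

Daily accumulation at 24.1 °C = 24.1 − 11.2 = 12.9 DD/day.
Total K = 79 + 81 + 74 + 43 = 277 DD.
Total duration = 277 / 12.9 = 21.473 ≈ 21.5 days.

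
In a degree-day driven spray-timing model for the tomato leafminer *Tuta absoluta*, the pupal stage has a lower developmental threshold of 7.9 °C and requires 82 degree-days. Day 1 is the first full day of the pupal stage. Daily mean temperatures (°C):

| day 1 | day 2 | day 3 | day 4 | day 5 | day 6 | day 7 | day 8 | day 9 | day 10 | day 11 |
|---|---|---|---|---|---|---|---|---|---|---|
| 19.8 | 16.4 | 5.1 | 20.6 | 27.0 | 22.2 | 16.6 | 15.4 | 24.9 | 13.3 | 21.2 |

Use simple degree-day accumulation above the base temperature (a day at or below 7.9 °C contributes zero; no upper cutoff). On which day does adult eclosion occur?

day 8

Daily DD above 7.9 °C: 11.9, 8.5, 0.0, 12.7, 19.1, 14.3, 8.7, 7.5, 17.0, 5.4, 13.3.
Cumulative: 11.9, 20.4, 20.4, 33.1, 52.2, 66.5, 75.2, 82.7, 99.7, 105.1, 118.4.
The total first reaches 82 DD on day 8.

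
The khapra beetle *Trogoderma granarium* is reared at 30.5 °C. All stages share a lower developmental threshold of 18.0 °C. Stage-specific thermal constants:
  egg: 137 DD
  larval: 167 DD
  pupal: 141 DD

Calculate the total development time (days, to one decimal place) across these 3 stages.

Daily accumulation at 30.5 °C = 30.5 − 18.0 = 12.5 DD/day.
Total K = 137 + 167 + 141 = 445 DD.
Total duration = 445 / 12.5 = 35.600 ≈ 35.6 days.

35.6 days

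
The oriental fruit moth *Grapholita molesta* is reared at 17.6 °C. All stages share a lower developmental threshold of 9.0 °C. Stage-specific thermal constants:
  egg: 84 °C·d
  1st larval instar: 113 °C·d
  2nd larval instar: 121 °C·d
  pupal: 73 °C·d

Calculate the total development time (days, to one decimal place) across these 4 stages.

Daily accumulation at 17.6 °C = 17.6 − 9.0 = 8.6 DD/day.
Total K = 84 + 113 + 121 + 73 = 391 DD.
Total duration = 391 / 8.6 = 45.465 ≈ 45.5 days.

45.5 days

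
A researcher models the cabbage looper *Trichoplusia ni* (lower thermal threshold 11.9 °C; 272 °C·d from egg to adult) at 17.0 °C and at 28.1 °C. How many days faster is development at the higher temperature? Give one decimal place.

36.5 days

At 17.0 °C: 272 / (17.0 − 11.9) = 272 / 5.1 = 53.333 d.
At 28.1 °C: 272 / (28.1 − 11.9) = 272 / 16.2 = 16.790 d.
Difference = |53.333 − 16.790| = 36.543 ≈ 36.5 days.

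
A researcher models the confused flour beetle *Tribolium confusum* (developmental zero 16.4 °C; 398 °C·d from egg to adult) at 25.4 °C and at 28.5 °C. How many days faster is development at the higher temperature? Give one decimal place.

At 25.4 °C: 398 / (25.4 − 16.4) = 398 / 9.0 = 44.222 d.
At 28.5 °C: 398 / (28.5 − 16.4) = 398 / 12.1 = 32.893 d.
Difference = |44.222 − 32.893| = 11.330 ≈ 11.3 days.

11.3 days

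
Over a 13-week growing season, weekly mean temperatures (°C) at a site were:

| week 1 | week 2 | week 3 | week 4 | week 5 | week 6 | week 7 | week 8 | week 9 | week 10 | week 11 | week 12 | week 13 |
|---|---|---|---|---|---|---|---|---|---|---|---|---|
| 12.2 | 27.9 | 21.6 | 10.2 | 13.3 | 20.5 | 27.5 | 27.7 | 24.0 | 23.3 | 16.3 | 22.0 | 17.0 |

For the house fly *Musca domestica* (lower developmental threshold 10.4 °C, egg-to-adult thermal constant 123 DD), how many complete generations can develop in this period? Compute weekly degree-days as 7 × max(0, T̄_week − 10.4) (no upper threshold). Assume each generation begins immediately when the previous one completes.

Weekly DD (7 × max(0, T̄ − 10.4)): 12.6, 122.5, 78.4, 0.0, 20.3, 70.7, 119.7, 121.1, 95.2, 90.3, 41.3, 81.2, 46.2.
Season total = 899.5 DD.
Complete generations = ⌊899.5 / 123⌋ = 7.

7 generations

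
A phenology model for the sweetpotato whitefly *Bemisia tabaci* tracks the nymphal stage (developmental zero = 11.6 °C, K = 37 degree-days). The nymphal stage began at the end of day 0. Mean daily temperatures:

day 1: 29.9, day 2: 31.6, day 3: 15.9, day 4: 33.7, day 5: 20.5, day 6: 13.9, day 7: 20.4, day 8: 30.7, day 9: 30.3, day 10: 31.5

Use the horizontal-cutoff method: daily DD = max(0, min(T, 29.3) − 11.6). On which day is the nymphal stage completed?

Daily DD above 11.6 °C (capped at 17.7): 17.7, 17.7, 4.3, 17.7, 8.9, 2.3, 8.8, 17.7, 17.7, 17.7.
Cumulative: 17.7, 35.4, 39.7, 57.4, 66.3, 68.6, 77.4, 95.1, 112.8, 130.5.
The total first reaches 37 DD on day 3.

day 3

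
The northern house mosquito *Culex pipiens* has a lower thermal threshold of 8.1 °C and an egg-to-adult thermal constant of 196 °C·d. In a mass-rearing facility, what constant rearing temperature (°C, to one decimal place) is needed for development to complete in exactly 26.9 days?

Required daily accumulation = 196 / 26.9 = 7.286 DD/day.
T = T_base + 7.286 = 8.1 + 7.286 = 15.386 ≈ 15.4 °C.

15.4 °C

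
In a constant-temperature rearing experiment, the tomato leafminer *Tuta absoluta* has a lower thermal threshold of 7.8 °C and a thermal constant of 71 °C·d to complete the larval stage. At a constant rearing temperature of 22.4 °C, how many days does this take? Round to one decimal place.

Daily accumulation = 22.4 − 7.8 = 14.6 DD/day.
Duration = 71 / 14.6 = 4.863 ≈ 4.9 days.

4.9 days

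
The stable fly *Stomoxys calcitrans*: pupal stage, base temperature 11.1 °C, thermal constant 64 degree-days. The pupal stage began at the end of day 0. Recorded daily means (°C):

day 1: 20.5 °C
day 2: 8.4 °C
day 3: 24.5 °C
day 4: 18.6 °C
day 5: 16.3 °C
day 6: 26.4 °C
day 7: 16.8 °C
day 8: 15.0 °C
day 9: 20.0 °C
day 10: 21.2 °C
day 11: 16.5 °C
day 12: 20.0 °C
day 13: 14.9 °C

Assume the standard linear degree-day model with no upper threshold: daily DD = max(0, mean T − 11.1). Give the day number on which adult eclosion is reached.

day 9

Daily DD above 11.1 °C: 9.4, 0.0, 13.4, 7.5, 5.2, 15.3, 5.7, 3.9, 8.9, 10.1, 5.4, 8.9, 3.8.
Cumulative: 9.4, 9.4, 22.8, 30.3, 35.5, 50.8, 56.5, 60.4, 69.3, 79.4, 84.8, 93.7, 97.5.
The total first reaches 64 DD on day 9.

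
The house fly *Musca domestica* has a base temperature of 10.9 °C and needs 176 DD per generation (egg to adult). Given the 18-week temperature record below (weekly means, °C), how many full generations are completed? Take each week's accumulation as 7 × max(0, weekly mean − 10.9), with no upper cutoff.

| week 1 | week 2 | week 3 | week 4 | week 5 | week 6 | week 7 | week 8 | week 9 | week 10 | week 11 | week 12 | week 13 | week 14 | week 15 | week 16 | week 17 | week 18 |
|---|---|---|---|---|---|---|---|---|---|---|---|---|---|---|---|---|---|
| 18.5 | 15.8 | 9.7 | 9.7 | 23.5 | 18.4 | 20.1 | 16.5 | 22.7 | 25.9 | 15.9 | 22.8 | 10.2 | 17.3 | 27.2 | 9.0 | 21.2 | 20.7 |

5 generations

Weekly DD (7 × max(0, T̄ − 10.9)): 53.2, 34.3, 0.0, 0.0, 88.2, 52.5, 64.4, 39.2, 82.6, 105.0, 35.0, 83.3, 0.0, 44.8, 114.1, 0.0, 72.1, 68.6.
Season total = 937.3 DD.
Complete generations = ⌊937.3 / 176⌋ = 5.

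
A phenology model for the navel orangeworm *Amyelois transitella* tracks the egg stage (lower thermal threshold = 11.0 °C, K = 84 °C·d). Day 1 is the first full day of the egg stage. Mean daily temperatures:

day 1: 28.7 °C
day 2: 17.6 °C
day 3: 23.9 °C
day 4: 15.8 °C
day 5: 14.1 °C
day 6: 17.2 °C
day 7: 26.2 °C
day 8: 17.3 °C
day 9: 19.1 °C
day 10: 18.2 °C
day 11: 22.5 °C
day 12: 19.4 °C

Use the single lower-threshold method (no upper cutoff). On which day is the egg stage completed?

day 10

Daily DD above 11.0 °C: 17.7, 6.6, 12.9, 4.8, 3.1, 6.2, 15.2, 6.3, 8.1, 7.2, 11.5, 8.4.
Cumulative: 17.7, 24.3, 37.2, 42.0, 45.1, 51.3, 66.5, 72.8, 80.9, 88.1, 99.6, 108.0.
The total first reaches 84 DD on day 10.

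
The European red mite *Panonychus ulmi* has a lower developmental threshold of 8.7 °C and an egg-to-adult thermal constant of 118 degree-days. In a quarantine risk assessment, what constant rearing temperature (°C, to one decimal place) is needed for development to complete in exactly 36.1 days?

12.0 °C

Required daily accumulation = 118 / 36.1 = 3.269 DD/day.
T = T_base + 3.269 = 8.7 + 3.269 = 11.969 ≈ 12.0 °C.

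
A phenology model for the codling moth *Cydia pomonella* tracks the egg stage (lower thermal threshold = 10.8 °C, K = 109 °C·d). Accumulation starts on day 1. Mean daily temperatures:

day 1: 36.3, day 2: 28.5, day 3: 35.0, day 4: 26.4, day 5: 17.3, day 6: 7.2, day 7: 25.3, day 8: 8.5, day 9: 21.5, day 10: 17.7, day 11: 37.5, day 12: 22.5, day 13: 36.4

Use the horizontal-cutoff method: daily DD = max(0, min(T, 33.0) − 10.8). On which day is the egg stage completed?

day 9

Daily DD above 10.8 °C (capped at 22.2): 22.2, 17.7, 22.2, 15.6, 6.5, 0.0, 14.5, 0.0, 10.7, 6.9, 22.2, 11.7, 22.2.
Cumulative: 22.2, 39.9, 62.1, 77.7, 84.2, 84.2, 98.7, 98.7, 109.4, 116.3, 138.5, 150.2, 172.4.
The total first reaches 109 DD on day 9.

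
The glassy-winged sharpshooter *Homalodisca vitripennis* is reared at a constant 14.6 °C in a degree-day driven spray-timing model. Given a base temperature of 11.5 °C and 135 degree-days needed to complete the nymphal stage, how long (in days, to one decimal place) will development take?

43.5 days

Daily accumulation = 14.6 − 11.5 = 3.1 DD/day.
Duration = 135 / 3.1 = 43.548 ≈ 43.5 days.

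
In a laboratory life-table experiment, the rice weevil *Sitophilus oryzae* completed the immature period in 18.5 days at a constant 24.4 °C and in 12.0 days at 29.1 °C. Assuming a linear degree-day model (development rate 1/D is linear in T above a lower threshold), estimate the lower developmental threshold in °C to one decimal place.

15.7 °C

Under the model K = D·(T − T_b), so D₁·(T₁ − T_b) = D₂·(T₂ − T_b).
18.5·(24.4 − T_b) = 12.0·(29.1 − T_b)
T_b = (18.5·24.4 − 12.0·29.1) / (18.5 − 12.0) = 102.20 / 6.5 = 15.723 °C ≈ 15.7 °C.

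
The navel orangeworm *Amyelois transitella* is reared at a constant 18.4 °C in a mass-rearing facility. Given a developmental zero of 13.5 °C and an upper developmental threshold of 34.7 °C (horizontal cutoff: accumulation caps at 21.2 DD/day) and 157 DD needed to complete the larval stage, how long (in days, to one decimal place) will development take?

32.0 days

Daily accumulation = 18.4 − 13.5 = 4.9 DD/day.
Duration = 157 / 4.9 = 32.041 ≈ 32.0 days.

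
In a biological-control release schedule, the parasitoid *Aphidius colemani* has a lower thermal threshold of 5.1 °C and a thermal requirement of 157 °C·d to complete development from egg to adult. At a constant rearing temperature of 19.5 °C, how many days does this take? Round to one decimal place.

10.9 days

Daily accumulation = 19.5 − 5.1 = 14.4 DD/day.
Duration = 157 / 14.4 = 10.903 ≈ 10.9 days.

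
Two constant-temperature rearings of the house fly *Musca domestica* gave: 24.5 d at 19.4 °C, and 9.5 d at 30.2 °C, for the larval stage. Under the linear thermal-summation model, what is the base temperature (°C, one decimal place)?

12.6 °C

Under the model K = D·(T − T_b), so D₁·(T₁ − T_b) = D₂·(T₂ − T_b).
24.5·(19.4 − T_b) = 9.5·(30.2 − T_b)
T_b = (24.5·19.4 − 9.5·30.2) / (24.5 − 9.5) = 188.40 / 15.0 = 12.560 °C ≈ 12.6 °C.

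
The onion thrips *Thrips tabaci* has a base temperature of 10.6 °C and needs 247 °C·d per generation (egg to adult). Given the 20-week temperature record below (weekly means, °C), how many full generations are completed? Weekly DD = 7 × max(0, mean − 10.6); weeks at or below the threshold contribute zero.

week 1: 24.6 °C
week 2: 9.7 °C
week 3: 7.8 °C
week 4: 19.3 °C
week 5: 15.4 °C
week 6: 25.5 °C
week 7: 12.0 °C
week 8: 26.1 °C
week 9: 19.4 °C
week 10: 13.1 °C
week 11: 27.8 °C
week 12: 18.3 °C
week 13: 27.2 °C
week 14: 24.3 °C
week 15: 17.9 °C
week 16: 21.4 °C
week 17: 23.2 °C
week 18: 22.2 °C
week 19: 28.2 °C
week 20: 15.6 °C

Weekly DD (7 × max(0, T̄ − 10.6)): 98.0, 0.0, 0.0, 60.9, 33.6, 104.3, 9.8, 108.5, 61.6, 17.5, 120.4, 53.9, 116.2, 95.9, 51.1, 75.6, 88.2, 81.2, 123.2, 35.0.
Season total = 1334.9 DD.
Complete generations = ⌊1334.9 / 247⌋ = 5.

5 generations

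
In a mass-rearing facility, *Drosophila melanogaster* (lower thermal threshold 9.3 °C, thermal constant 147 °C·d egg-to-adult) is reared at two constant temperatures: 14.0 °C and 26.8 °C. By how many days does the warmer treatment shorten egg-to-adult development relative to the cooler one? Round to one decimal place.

At 14.0 °C: 147 / (14.0 − 9.3) = 147 / 4.7 = 31.277 d.
At 26.8 °C: 147 / (26.8 − 9.3) = 147 / 17.5 = 8.400 d.
Difference = |31.277 − 8.400| = 22.877 ≈ 22.9 days.

22.9 days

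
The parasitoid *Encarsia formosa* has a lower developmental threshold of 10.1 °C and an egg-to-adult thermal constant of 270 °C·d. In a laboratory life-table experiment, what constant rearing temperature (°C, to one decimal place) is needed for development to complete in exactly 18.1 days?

Required daily accumulation = 270 / 18.1 = 14.917 DD/day.
T = T_base + 14.917 = 10.1 + 14.917 = 25.017 ≈ 25.0 °C.

25.0 °C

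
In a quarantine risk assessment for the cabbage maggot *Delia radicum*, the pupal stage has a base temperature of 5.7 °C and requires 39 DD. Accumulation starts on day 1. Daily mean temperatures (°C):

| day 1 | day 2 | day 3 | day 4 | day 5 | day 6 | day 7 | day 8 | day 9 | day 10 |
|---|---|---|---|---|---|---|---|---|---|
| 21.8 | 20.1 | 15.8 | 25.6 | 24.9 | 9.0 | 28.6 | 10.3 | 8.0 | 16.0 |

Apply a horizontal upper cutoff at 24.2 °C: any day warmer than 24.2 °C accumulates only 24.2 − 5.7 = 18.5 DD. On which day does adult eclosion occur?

day 3

Daily DD above 5.7 °C (capped at 18.5): 16.1, 14.4, 10.1, 18.5, 18.5, 3.3, 18.5, 4.6, 2.3, 10.3.
Cumulative: 16.1, 30.5, 40.6, 59.1, 77.6, 80.9, 99.4, 104.0, 106.3, 116.6.
The total first reaches 39 DD on day 3.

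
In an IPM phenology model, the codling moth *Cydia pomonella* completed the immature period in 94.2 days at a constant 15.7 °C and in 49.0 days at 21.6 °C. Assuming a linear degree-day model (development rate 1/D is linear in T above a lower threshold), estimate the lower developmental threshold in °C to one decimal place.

Under the model K = D·(T − T_b), so D₁·(T₁ − T_b) = D₂·(T₂ − T_b).
94.2·(15.7 − T_b) = 49.0·(21.6 − T_b)
T_b = (94.2·15.7 − 49.0·21.6) / (94.2 − 49.0) = 420.54 / 45.2 = 9.304 °C ≈ 9.3 °C.

9.3 °C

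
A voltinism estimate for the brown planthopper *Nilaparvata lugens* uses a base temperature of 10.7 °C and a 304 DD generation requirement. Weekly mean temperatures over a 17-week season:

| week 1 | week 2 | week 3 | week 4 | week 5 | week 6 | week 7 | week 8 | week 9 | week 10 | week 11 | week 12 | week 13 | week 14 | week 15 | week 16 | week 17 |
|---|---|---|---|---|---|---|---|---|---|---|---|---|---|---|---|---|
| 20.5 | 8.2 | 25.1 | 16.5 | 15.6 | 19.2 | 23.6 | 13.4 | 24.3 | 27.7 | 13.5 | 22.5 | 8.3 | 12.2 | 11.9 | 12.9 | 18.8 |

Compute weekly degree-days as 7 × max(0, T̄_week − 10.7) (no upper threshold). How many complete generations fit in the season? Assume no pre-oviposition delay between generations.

Weekly DD (7 × max(0, T̄ − 10.7)): 68.6, 0.0, 100.8, 40.6, 34.3, 59.5, 90.3, 18.9, 95.2, 119.0, 19.6, 82.6, 0.0, 10.5, 8.4, 15.4, 56.7.
Season total = 820.4 DD.
Complete generations = ⌊820.4 / 304⌋ = 2.

2 generations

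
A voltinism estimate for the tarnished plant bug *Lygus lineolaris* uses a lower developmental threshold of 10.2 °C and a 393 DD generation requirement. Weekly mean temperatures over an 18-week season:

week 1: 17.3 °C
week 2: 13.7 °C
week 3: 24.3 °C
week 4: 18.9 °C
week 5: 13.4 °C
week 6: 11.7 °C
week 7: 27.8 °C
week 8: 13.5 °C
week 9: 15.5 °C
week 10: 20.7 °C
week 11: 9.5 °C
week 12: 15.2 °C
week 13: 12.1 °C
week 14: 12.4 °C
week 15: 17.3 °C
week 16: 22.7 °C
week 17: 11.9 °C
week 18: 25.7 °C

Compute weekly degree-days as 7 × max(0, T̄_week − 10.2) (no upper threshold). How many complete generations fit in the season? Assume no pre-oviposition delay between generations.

Weekly DD (7 × max(0, T̄ − 10.2)): 49.7, 24.5, 98.7, 60.9, 22.4, 10.5, 123.2, 23.1, 37.1, 73.5, 0.0, 35.0, 13.3, 15.4, 49.7, 87.5, 11.9, 108.5.
Season total = 844.9 DD.
Complete generations = ⌊844.9 / 393⌋ = 2.

2 generations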